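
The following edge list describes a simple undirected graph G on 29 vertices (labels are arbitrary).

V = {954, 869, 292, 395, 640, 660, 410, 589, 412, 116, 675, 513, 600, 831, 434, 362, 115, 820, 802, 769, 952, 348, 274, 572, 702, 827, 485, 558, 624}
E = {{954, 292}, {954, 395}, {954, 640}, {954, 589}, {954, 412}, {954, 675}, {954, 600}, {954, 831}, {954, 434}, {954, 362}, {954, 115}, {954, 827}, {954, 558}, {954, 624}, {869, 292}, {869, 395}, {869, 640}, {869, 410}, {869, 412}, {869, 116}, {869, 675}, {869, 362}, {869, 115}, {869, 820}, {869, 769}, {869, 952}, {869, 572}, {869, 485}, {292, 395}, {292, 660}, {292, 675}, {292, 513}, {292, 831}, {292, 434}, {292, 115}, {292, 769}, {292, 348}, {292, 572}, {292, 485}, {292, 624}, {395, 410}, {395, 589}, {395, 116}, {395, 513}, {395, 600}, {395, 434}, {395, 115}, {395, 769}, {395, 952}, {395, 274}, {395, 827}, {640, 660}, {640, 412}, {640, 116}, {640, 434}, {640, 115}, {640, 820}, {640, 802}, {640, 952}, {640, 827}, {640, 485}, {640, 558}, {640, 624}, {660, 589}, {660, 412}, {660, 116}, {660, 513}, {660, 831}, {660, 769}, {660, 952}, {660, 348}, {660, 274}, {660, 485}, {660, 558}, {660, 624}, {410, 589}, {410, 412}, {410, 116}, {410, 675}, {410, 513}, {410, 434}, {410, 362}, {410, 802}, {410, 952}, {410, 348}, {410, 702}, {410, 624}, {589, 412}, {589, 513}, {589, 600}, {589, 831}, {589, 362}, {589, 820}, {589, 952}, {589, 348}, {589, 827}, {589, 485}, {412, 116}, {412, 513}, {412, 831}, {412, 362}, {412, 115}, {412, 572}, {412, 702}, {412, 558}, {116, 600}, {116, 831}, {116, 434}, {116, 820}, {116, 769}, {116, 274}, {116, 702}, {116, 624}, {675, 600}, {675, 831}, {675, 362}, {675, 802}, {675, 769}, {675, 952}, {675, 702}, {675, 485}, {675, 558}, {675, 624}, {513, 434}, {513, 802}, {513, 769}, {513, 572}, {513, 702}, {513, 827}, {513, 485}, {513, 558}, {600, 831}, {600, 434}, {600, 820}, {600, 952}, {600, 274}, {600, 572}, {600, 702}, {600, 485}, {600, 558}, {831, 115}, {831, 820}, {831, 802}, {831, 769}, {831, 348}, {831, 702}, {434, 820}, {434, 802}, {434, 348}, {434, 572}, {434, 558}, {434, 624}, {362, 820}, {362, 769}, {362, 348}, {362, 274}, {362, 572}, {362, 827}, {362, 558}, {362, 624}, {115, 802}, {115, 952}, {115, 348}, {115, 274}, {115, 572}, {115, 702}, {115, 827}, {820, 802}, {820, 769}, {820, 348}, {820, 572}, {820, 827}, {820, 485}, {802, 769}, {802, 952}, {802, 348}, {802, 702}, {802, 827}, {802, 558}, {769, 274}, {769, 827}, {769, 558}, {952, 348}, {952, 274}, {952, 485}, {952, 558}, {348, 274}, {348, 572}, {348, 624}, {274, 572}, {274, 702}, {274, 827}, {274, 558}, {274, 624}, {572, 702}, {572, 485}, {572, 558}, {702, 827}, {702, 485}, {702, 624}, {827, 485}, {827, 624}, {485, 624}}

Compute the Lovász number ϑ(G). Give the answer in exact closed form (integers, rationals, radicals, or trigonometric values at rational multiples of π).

sqrt(29)

deg(434) = 14; N(434) = {954, 292, 395, 640, 410, 116, 513, 600, 820, 802, 348, 572, 558, 624}.
Vertex 675 has 14 neighbors: 954, 869, 292, 410, 600, 831, 362, 802, 769, 952, 702, 485, 558, 624.
deg(820) = 14; N(820) = {869, 640, 589, 116, 600, 831, 434, 362, 802, 769, 348, 572, 827, 485}.
N(589) = {954, 395, 660, 410, 412, 513, 600, 831, 362, 820, 952, 348, 827, 485}, |N(589)| = 14.
14-regular, N=29; Paley(29): SR with (k,λ,μ)=(14,6,7).
A has 3 distinct eigenvalues ≈ [14.0, 2.1926, -3.1926].
ϑ = −N·λ_min/(λ_max−λ_min) = −29·(-sqrt(29)/2 - 1/2)/(14−(-sqrt(29)/2 - 1/2)) = sqrt(29).
≈ 5.385165 (to 6 d.p.).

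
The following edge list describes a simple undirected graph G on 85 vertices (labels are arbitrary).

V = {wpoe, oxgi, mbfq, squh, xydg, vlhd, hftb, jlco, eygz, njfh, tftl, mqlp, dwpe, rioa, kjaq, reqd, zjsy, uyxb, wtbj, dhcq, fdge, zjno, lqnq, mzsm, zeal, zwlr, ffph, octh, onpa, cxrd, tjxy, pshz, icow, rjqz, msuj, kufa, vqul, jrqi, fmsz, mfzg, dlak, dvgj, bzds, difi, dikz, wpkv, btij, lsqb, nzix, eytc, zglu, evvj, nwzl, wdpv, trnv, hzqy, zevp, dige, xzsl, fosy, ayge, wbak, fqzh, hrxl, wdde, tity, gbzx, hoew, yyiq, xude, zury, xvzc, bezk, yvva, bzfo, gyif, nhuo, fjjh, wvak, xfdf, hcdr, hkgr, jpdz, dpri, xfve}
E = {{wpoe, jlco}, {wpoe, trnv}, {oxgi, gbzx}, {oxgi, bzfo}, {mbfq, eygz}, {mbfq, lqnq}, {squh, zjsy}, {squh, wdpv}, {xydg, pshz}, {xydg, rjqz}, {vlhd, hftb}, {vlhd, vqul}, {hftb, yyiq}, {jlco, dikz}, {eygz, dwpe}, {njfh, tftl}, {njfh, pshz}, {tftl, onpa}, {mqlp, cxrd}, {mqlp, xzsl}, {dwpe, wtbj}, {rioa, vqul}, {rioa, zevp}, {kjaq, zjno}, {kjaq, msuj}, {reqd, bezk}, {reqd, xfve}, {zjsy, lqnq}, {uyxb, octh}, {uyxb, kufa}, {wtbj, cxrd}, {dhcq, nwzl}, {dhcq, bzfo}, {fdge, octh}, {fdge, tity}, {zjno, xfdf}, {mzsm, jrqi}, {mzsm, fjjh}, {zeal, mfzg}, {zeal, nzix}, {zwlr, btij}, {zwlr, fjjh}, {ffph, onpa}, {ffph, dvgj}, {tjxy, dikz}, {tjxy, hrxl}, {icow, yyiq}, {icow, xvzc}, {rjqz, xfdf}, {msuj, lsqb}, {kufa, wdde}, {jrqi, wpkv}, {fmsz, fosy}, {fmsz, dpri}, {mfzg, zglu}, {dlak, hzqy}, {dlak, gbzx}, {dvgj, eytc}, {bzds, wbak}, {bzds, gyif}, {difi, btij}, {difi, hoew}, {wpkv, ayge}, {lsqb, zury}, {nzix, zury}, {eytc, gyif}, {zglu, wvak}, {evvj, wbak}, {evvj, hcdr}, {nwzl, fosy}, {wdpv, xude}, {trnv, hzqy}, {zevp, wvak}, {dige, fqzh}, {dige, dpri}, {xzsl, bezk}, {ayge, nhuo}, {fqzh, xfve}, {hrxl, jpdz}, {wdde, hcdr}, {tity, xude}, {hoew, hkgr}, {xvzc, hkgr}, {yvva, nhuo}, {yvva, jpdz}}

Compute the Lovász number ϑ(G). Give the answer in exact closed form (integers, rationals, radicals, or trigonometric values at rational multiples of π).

85*cos(pi/85)/(cos(pi/85) + 1)

Vertex msuj has 2 neighbors: kjaq, lsqb.
N(tity) = {fdge, xude}, |N(tity)| = 2.
N(dikz) = {jlco, tjxy}, |N(dikz)| = 2.
deg(uyxb) = 2; N(uyxb) = {octh, kufa}.
G on 85 vertices is 2-regular; a single 85-cycle (edge-transitive).
spec(A) ≈ [2.0, 1.9945, 1.9782, 1.951, 1.9132, 1.8649, 1.8065, 1.7382, 1.6604, 1.5735, 1.478, 1.3745, 1.2634, 1.1455, 1.0213, 0.8915, 0.7568, 0.618, 0.4759, 0.3311, 0.1845, 0.037, -0.1108, -0.258, -0.4038, -0.5473, -0.6879, -0.8247, -0.957, -1.0841, -1.2053, -1.3198, -1.4272, -1.5268, -1.618, -1.7004, -1.7735, -1.837, -1.8904, -1.9334, -1.9659, -1.9877, -1.9986] (distinct, 4 d.p.).
Lovász (edge-transitive): ϑ = −85·(-2*cos(pi/85))/((2)−(-2*cos(pi/85))) = 85*cos(pi/85)/(cos(pi/85) + 1).
Numerically 42.485483.
α=42, χ(Ḡ)=43; ϑ=85*cos(pi/85)/(cos(pi/85) + 1) lies between (both strict).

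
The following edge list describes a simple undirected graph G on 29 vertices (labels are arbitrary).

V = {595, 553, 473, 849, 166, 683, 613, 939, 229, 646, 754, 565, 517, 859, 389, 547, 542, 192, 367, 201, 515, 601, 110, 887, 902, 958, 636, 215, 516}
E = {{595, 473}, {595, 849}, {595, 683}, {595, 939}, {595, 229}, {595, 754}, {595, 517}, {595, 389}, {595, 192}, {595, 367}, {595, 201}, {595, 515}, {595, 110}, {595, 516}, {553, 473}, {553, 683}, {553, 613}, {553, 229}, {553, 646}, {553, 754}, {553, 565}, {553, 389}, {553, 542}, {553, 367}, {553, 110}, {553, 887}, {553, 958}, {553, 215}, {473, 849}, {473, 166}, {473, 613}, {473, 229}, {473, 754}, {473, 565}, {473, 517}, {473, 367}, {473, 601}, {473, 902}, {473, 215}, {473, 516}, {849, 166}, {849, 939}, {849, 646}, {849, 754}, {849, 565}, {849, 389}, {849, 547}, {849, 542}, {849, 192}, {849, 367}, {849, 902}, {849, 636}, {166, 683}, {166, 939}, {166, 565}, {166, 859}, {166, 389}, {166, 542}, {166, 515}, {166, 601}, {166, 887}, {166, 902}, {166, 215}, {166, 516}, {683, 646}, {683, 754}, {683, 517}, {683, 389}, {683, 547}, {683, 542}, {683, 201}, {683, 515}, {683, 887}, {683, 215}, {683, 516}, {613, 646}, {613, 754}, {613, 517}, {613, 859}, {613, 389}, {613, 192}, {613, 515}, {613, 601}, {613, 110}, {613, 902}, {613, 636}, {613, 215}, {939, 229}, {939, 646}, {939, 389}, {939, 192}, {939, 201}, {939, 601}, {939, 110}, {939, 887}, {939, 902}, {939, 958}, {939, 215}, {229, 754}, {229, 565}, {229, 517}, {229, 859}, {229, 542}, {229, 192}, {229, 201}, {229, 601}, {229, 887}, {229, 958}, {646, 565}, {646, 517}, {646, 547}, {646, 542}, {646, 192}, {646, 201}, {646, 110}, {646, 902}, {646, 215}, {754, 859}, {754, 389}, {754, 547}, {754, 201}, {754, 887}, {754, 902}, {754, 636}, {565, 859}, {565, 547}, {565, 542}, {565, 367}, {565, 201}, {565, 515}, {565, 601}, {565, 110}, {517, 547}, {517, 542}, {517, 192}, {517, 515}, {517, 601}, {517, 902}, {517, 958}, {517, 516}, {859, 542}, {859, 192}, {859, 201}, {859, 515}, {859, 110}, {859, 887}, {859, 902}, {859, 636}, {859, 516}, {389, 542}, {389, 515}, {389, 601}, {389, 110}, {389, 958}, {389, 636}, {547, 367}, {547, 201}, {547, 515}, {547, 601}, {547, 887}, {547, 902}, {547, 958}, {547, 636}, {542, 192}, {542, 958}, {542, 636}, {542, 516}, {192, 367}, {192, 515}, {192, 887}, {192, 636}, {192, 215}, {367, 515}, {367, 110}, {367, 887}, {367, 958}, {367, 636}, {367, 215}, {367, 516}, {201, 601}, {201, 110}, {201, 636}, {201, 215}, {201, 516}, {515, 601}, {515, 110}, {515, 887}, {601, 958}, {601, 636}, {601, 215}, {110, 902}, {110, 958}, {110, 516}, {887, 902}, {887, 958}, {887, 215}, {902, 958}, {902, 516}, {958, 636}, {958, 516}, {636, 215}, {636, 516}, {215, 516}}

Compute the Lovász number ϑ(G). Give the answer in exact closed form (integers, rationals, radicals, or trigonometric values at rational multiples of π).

sqrt(29)

deg(166) = 14; N(166) = {473, 849, 683, 939, 565, 859, 389, 542, 515, 601, 887, 902, 215, 516}.
deg(553) = 14; N(553) = {473, 683, 613, 229, 646, 754, 565, 389, 542, 367, 110, 887, 958, 215}.
N(192) = {595, 849, 613, 939, 229, 646, 517, 859, 542, 367, 515, 887, 636, 215}, |N(192)| = 14.
N(754) = {595, 553, 473, 849, 683, 613, 229, 859, 389, 547, 201, 887, 902, 636}, |N(754)| = 14.
14-regular, N=29; Paley(29): SR with (k,λ,μ)=(14,6,7).
The 3 distinct eigenvalues: [14.0, 2.192582, -3.192582].
With N=29: ϑ(G) = 29·(-(-sqrt(29)/2 - 1/2))/(14−(-sqrt(29)/2 - 1/2)) = sqrt(29).
= 5.38516… (decimal).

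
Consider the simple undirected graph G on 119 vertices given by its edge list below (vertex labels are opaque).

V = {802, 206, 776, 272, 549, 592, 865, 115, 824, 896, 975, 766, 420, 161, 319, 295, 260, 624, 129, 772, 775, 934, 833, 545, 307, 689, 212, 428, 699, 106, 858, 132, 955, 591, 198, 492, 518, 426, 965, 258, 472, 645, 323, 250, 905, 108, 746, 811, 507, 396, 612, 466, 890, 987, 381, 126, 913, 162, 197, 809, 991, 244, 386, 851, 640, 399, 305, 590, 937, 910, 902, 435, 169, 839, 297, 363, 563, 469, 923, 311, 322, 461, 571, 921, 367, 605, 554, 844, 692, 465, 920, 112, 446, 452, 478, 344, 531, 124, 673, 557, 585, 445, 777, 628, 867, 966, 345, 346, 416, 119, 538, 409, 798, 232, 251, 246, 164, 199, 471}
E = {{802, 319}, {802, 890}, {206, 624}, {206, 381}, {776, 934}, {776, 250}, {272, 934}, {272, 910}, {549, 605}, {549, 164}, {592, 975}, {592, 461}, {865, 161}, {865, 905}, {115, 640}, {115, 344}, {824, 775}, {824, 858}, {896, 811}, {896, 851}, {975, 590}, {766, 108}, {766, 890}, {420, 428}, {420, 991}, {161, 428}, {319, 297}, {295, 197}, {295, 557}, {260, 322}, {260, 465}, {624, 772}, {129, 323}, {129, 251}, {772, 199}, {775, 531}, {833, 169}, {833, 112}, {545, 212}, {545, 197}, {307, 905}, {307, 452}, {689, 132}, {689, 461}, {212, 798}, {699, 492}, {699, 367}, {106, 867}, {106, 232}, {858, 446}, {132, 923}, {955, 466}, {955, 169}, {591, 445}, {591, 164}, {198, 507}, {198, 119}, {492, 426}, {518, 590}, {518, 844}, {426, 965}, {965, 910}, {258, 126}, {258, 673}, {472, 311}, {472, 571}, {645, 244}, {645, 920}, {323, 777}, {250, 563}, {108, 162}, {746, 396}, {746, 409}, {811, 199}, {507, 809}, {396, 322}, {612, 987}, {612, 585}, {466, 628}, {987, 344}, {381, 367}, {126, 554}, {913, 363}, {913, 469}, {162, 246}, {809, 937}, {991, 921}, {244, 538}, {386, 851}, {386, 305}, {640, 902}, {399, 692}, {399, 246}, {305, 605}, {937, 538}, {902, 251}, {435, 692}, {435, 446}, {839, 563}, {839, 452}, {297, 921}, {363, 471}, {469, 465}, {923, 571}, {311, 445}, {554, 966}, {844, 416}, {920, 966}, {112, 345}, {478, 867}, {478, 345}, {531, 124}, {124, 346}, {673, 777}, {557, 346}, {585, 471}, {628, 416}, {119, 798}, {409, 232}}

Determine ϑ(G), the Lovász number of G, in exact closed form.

N(344) = {115, 987}, |N(344)| = 2.
N(591) = {445, 164}, |N(591)| = 2.
Vertex 132 has 2 neighbors: 689, 923.
deg(811) = 2; N(811) = {896, 199}.
2-regular, N=119; the odd cycle C_{119}.
Distinct eigenvalues (to 4 d.p.): [2.0, 1.9972, 1.9889, 1.975, 1.9556, 1.9307, 1.9005, 1.8649, 1.8242, 1.7784, 1.7276, 1.672, 1.6118, 1.5471, 1.478, 1.4048, 1.3278, 1.247, 1.1627, 1.0752, 0.9847, 0.8915, 0.7957, 0.6978, 0.5979, 0.4964, 0.3934, 0.2894, 0.1845, 0.0792, -0.0264, -0.1319, -0.237, -0.3415, -0.445, -0.5473, -0.6481, -0.747, -0.8439, -0.9384, -1.0303, -1.1194, -1.2053, -1.2878, -1.3668, -1.4419, -1.5131, -1.58, -1.6425, -1.7004, -1.7536, -1.8019, -1.8452, -1.8834, -1.9163, -1.9438, -1.9659, -1.9826, -1.9937, -1.9993].
Lovász: ϑ = −119(-2*cos(pi/119))/(2+-(-1)*2*cos(pi/119)) = 119*cos(pi/119)/(cos(pi/119) + 1).
ϑ(G) ≈ 59.489631564.
Sandwich: α(G)=59 ≤ ϑ(G)=119*cos(pi/119)/(cos(pi/119) + 1) ≤ χ(Ḡ)=60 (both strict).

119*cos(pi/119)/(cos(pi/119) + 1)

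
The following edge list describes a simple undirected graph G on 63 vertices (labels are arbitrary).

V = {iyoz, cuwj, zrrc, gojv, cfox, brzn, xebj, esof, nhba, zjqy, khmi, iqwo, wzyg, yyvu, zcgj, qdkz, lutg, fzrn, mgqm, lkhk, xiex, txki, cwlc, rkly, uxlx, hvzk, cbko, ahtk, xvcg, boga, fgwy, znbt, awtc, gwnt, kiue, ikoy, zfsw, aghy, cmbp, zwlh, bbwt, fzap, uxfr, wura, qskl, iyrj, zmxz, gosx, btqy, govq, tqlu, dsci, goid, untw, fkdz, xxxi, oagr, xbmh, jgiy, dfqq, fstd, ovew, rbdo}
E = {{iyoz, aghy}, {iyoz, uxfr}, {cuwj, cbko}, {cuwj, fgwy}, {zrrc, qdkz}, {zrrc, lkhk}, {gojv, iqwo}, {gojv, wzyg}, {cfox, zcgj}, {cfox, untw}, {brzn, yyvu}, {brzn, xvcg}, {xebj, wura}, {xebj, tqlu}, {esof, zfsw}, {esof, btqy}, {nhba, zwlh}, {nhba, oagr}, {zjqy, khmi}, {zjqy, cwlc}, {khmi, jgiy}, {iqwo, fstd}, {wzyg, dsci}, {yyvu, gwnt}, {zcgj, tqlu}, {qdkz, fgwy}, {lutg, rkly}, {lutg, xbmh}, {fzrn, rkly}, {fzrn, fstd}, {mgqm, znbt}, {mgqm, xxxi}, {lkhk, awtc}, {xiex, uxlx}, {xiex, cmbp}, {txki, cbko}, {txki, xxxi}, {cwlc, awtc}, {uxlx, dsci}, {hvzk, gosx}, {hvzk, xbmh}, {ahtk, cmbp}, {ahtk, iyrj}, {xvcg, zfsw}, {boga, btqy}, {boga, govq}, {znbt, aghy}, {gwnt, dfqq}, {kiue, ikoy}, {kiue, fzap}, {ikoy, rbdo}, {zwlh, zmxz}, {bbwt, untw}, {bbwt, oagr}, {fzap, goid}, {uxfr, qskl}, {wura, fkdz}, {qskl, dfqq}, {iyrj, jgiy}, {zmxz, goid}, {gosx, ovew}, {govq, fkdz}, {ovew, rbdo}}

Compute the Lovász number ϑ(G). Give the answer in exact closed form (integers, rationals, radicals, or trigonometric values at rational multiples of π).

Vertex bbwt has 2 neighbors: untw, oagr.
Vertex fstd has 2 neighbors: iqwo, fzrn.
Vertex kiue has 2 neighbors: ikoy, fzap.
Vertex mgqm has 2 neighbors: znbt, xxxi.
Every vertex has degree 2 (N=63); the odd cycle C_{63}.
The 32 distinct eigenvalues: [2.0, 1.99006, 1.96034, 1.91115, 1.84295, 1.75644, 1.65248, 1.53209, 1.39647, 1.24698, 1.08509, 0.91242, 0.73068, 0.54168, 0.3473, 0.14946, -0.04986, -0.24869, -0.44504, -0.63697, -0.82257, -1.0, -1.16749, -1.32337, -1.4661, -1.59427, -1.70658, -1.80194, -1.87939, -1.93815, -1.97766, -1.99751].
ϑ = −N·λ_min/(λ_max−λ_min) = −63·(-2*cos(pi/63))/(2−(-2*cos(pi/63))) = 63*cos(pi/63)/(cos(pi/63) + 1).
≈ 31.480409 (to 6 d.p.).
Lovász sandwich 31 ≤ 63*cos(pi/63)/(cos(pi/63) + 1) ≤ 32: both strict.

63*cos(pi/63)/(cos(pi/63) + 1)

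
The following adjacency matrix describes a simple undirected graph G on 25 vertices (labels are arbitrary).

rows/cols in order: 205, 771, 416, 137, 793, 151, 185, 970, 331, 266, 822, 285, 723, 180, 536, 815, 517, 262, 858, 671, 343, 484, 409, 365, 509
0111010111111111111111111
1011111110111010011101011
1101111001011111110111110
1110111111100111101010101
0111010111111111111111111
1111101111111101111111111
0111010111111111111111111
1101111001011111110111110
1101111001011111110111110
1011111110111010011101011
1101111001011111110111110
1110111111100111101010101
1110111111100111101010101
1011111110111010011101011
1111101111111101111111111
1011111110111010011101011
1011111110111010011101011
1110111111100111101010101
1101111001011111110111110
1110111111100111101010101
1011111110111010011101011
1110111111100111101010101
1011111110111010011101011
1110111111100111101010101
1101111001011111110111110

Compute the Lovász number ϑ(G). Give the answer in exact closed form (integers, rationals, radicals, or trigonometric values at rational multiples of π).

deg(815) = 18; N(815) = {205, 416, 137, 793, 151, 185, 970, 331, 822, 285, 723, 536, 262, 858, 671, 484, 365, 509}.
Vertex 822 has 19 neighbors: 205, 771, 137, 793, 151, 185, 266, 285, 723, 180, 536, 815, 517, 262, 671, 343, 484, 409, 365.
deg(151) = 23; N(151) = {205, 771, 416, 137, 793, 185, 970, 331, 266, 822, 285, 723, 180, 815, 517, 262, 858, 671, 343, 484, 409, 365, 509}.
deg(416) = 19; N(416) = {205, 771, 137, 793, 151, 185, 266, 285, 723, 180, 536, 815, 517, 262, 671, 343, 484, 409, 365}.
K_{7,7,6,3,2} (perfect); ϑ(G) = α(G) = max{7,7,6,3,2} = 7.
= 7.00000000… (decimal).
Check 7 ≤ 7 ≤ 7: collapsed.

7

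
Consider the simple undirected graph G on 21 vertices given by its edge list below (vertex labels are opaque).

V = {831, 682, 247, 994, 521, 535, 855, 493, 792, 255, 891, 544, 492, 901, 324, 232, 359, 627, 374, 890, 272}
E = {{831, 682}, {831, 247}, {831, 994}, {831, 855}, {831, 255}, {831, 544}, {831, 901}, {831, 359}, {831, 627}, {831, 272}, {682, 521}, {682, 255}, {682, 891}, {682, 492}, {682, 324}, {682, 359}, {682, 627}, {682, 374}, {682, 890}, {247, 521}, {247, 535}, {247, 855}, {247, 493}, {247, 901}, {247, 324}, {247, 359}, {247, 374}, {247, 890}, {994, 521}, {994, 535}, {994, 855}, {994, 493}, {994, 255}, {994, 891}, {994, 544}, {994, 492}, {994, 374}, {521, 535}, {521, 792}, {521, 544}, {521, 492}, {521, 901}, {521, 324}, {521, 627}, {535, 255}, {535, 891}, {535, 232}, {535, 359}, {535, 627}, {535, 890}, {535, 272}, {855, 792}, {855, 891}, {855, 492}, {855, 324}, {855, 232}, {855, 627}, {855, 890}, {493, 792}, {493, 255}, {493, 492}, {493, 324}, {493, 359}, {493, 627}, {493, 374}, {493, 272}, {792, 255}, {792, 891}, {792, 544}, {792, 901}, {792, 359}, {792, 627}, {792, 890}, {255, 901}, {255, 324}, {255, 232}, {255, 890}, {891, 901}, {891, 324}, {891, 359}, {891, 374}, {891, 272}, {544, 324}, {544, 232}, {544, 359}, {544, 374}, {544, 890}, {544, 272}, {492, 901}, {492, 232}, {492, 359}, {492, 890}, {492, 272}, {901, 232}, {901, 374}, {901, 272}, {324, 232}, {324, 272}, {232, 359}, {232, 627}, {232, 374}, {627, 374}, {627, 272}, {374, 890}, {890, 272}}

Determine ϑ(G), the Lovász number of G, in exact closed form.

Vertex 855 has 10 neighbors: 831, 247, 994, 792, 891, 492, 324, 232, 627, 890.
Vertex 994 has 10 neighbors: 831, 521, 535, 855, 493, 255, 891, 544, 492, 374.
N(492) = {682, 994, 521, 855, 493, 901, 232, 359, 890, 272}, |N(492)| = 10.
N(891) = {682, 994, 535, 855, 792, 901, 324, 359, 374, 272}, |N(891)| = 10.
Regular of degree 10 on 21 vertices: this is K(7,2), the Kneser graph.
The 3 distinct eigenvalues: [10.0, 1.0, -4.0].
Lovász (edge-transitive): ϑ = −21·(-4)/((10)−(-4)) = 6.
≈ 6.0000000 (to 7 d.p.).

6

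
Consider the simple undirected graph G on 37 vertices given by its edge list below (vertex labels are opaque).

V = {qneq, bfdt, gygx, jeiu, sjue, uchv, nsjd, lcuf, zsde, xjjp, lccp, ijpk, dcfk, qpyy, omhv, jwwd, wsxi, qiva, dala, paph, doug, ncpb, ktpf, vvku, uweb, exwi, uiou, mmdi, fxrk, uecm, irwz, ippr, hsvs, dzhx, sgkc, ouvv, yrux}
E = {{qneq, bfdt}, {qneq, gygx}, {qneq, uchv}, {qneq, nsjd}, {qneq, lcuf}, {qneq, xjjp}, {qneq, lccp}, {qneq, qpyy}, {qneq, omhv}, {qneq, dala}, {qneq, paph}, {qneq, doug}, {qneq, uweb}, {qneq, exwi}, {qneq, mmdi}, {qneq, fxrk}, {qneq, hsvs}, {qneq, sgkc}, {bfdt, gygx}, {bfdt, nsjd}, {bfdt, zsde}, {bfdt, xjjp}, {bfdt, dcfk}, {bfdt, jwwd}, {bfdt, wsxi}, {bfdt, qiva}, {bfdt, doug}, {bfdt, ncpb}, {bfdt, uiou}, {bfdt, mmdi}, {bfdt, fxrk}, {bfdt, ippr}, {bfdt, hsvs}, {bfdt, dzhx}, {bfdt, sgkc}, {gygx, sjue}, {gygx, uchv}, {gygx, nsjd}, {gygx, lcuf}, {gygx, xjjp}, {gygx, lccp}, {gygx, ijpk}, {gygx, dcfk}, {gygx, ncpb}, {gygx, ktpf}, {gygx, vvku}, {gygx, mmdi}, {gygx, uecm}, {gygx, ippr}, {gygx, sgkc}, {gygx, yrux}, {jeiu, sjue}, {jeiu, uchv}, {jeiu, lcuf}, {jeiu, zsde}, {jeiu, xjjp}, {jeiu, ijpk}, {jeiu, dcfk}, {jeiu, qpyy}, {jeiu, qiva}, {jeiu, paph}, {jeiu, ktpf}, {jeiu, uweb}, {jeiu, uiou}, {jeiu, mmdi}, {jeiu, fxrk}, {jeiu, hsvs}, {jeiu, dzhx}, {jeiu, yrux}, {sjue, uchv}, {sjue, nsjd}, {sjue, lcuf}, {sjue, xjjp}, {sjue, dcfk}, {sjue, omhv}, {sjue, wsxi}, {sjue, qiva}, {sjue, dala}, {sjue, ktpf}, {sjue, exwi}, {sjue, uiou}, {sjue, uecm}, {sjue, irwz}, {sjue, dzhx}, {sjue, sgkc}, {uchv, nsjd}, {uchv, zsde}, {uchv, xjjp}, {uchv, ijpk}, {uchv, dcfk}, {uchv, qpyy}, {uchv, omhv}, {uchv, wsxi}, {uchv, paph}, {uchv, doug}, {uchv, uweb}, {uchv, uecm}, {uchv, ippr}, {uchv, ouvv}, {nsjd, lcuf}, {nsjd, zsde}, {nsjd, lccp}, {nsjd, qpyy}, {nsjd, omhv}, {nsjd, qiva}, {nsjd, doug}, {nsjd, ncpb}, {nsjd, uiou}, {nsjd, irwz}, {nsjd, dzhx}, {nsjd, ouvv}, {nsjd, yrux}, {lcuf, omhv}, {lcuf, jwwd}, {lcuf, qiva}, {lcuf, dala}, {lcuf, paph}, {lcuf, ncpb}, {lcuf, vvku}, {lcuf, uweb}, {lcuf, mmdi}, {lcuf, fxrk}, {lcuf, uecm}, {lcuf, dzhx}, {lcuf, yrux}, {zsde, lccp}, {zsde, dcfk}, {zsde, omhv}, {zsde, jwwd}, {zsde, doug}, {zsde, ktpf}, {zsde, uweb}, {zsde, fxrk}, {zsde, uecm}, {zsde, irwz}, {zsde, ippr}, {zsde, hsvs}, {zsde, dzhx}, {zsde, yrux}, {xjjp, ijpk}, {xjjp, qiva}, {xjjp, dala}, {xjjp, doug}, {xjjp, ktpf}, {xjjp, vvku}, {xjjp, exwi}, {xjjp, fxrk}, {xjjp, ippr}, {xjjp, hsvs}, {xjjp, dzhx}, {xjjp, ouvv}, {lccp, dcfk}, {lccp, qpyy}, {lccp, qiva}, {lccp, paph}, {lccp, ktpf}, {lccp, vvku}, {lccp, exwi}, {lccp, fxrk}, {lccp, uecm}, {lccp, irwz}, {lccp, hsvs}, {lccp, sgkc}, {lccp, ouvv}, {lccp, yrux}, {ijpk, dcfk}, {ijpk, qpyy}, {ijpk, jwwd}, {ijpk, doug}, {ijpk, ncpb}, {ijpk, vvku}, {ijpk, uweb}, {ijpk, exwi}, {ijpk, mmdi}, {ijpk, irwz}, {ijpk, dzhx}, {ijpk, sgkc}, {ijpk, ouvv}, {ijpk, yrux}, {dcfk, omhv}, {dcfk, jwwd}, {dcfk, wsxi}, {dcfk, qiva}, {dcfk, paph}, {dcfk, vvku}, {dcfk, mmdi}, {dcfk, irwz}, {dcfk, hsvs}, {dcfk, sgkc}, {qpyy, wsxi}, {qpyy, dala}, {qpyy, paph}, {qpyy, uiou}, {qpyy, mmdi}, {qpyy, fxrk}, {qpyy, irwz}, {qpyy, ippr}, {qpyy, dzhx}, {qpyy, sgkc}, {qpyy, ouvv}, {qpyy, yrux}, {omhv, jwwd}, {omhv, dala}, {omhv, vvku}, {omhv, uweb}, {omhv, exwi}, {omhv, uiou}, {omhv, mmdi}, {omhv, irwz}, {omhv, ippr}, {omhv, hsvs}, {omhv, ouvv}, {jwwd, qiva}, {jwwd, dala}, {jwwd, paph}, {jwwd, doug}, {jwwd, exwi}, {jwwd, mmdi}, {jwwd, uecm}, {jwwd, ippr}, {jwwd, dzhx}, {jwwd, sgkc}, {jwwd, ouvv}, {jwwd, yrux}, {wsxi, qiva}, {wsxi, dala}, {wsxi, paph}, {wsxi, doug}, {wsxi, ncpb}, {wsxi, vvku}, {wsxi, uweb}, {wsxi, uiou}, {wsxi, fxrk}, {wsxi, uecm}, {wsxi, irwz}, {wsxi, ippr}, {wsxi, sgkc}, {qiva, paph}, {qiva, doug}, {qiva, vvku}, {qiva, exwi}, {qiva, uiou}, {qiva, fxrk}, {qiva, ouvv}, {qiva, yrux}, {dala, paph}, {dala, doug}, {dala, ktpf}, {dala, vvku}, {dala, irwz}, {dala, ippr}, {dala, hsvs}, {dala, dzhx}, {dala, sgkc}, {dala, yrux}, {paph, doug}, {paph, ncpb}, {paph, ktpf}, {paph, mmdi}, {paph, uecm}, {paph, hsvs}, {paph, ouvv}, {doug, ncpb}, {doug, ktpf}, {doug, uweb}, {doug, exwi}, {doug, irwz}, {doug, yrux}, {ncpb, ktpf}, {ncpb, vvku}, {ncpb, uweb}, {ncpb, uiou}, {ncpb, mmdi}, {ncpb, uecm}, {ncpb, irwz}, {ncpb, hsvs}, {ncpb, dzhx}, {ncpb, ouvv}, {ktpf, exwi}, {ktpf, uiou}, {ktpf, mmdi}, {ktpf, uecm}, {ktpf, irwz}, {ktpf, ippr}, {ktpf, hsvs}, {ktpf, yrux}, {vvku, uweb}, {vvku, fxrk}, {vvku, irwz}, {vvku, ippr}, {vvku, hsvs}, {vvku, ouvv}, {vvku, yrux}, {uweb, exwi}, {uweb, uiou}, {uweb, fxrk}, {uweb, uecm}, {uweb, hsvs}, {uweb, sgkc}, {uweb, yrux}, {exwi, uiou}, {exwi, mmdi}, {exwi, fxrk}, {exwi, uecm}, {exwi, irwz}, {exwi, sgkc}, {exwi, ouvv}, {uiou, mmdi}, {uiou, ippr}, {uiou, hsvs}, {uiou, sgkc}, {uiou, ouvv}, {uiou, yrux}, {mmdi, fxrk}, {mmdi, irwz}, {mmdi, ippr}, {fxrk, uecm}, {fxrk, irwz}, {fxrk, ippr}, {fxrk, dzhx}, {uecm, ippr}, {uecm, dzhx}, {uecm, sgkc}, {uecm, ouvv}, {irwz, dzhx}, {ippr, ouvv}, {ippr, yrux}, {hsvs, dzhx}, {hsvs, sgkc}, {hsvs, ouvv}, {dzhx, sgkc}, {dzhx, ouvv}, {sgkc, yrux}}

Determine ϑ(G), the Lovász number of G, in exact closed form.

deg(doug) = 18; N(doug) = {qneq, bfdt, uchv, nsjd, zsde, xjjp, ijpk, jwwd, wsxi, qiva, dala, paph, ncpb, ktpf, uweb, exwi, irwz, yrux}.
N(omhv) = {qneq, sjue, uchv, nsjd, lcuf, zsde, dcfk, jwwd, dala, vvku, uweb, exwi, uiou, mmdi, irwz, ippr, hsvs, ouvv}, |N(omhv)| = 18.
N(bfdt) = {qneq, gygx, nsjd, zsde, xjjp, dcfk, jwwd, wsxi, qiva, doug, ncpb, uiou, mmdi, fxrk, ippr, hsvs, dzhx, sgkc}, |N(bfdt)| = 18.
N(sjue) = {gygx, jeiu, uchv, nsjd, lcuf, xjjp, dcfk, omhv, wsxi, qiva, dala, ktpf, exwi, uiou, uecm, irwz, dzhx, sgkc}, |N(sjue)| = 18.
deg(v) = 18 for all v (|V|=37); SR(37,18,8,9) — a Paley graph.
The 3 distinct eigenvalues: [18.0, 2.5414, -3.5414].
Lovász (edge-transitive): ϑ = −37·(-sqrt(37)/2 - 1/2)/((18)−(-sqrt(37)/2 - 1/2)) = sqrt(37).
= 6.08276… (decimal).

sqrt(37)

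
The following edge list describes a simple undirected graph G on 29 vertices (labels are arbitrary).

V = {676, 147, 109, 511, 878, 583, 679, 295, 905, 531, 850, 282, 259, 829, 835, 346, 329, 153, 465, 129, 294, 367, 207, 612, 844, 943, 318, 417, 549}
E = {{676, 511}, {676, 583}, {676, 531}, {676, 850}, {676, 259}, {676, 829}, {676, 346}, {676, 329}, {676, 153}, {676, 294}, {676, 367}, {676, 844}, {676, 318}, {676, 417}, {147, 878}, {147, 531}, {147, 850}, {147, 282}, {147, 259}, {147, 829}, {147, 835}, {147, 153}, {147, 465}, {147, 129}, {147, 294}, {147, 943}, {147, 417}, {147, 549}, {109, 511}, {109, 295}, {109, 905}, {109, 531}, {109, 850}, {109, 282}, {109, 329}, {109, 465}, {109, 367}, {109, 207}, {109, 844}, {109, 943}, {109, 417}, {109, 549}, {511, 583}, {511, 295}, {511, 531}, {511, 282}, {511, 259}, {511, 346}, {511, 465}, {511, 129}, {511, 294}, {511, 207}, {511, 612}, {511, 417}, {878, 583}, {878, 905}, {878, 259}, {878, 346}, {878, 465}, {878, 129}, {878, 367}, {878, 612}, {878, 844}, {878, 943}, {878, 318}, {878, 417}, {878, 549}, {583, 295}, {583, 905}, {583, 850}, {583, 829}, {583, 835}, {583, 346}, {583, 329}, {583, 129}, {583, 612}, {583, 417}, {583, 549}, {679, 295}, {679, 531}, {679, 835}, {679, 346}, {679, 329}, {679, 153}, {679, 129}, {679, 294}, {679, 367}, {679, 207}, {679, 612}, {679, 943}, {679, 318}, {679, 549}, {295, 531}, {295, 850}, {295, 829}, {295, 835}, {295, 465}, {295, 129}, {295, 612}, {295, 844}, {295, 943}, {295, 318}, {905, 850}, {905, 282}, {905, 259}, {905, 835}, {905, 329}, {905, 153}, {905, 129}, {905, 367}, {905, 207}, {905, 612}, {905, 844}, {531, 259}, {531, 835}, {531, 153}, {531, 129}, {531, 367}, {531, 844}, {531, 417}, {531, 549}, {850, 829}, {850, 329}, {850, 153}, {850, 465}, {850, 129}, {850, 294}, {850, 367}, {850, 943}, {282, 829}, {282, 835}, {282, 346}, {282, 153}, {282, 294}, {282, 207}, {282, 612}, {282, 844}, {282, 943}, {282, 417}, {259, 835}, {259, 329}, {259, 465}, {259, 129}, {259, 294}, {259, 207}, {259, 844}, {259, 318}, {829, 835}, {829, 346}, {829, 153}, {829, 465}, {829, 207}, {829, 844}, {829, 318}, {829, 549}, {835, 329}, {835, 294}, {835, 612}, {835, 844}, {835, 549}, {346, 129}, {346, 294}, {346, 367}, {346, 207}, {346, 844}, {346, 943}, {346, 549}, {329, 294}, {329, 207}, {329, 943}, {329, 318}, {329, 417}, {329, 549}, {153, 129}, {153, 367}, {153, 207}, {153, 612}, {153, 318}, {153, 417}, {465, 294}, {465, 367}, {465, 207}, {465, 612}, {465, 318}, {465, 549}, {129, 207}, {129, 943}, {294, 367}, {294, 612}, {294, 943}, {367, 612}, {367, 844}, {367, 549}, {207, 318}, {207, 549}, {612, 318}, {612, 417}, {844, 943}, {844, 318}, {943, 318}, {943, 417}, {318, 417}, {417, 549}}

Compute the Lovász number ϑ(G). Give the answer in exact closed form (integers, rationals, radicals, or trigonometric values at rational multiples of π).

sqrt(29)

N(583) = {676, 511, 878, 295, 905, 850, 829, 835, 346, 329, 129, 612, 417, 549}, |N(583)| = 14.
N(346) = {676, 511, 878, 583, 679, 282, 829, 129, 294, 367, 207, 844, 943, 549}, |N(346)| = 14.
Vertex 294 has 14 neighbors: 676, 147, 511, 679, 850, 282, 259, 835, 346, 329, 465, 367, 612, 943.
Vertex 153 has 14 neighbors: 676, 147, 679, 905, 531, 850, 282, 829, 129, 367, 207, 612, 318, 417.
14-regular, N=29; strongly regular (29,14,6,7).
A has 3 distinct eigenvalues ≈ [14.0, 2.1926, -3.1926].
Lovász: ϑ = −29(-sqrt(29)/2 - 1/2)/(14+-(-sqrt(29)/2 - 1/2)) = sqrt(29).
≈ 5.3852 (to 4 d.p.).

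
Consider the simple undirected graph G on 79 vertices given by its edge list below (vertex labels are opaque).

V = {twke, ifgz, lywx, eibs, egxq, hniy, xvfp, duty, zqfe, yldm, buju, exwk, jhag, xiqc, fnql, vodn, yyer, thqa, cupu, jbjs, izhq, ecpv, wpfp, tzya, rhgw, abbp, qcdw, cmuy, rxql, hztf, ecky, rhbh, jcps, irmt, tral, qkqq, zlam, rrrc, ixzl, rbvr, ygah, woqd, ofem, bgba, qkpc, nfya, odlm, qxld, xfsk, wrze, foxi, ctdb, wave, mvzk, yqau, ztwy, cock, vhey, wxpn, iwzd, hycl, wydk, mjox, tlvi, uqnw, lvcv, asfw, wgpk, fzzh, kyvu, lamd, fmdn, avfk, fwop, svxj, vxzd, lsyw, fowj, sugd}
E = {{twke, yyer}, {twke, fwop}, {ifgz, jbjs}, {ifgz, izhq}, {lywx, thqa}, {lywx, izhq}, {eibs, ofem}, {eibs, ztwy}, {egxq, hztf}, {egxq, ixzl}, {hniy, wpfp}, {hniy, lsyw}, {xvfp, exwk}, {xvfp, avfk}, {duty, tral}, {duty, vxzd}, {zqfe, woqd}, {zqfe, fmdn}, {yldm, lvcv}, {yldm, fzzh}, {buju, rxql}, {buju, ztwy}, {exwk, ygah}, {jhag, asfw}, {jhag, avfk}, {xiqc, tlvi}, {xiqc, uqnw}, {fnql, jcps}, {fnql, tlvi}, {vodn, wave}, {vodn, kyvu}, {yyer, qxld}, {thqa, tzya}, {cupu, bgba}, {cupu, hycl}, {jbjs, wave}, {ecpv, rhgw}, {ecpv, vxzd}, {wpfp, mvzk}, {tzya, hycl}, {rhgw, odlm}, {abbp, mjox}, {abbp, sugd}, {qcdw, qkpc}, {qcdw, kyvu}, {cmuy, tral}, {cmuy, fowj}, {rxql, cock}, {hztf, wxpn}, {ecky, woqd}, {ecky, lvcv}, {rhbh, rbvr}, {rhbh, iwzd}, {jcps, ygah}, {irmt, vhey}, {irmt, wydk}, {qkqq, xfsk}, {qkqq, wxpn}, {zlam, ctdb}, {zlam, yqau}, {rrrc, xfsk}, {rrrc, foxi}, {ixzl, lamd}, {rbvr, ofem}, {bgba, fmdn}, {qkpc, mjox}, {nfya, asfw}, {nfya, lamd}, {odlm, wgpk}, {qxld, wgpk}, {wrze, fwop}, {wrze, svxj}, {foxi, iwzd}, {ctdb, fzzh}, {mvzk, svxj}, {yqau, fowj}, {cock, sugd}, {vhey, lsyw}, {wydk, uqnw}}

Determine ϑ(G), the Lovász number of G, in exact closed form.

deg(exwk) = 2; N(exwk) = {xvfp, ygah}.
deg(lywx) = 2; N(lywx) = {thqa, izhq}.
deg(jcps) = 2; N(jcps) = {fnql, ygah}.
Vertex nfya has 2 neighbors: asfw, lamd.
2-regular, N=79; this is C_{79}, the 79-cycle.
The 40 distinct eigenvalues: [2.0, 1.9937, 1.9748, 1.9433, 1.8996, 1.8439, 1.7766, 1.698, 1.6086, 1.5091, 1.4001, 1.2822, 1.1562, 1.0229, 0.8831, 0.7377, 0.5877, 0.434, 0.2775, 0.1192, -0.0398, -0.1985, -0.356, -0.5112, -0.6632, -0.8111, -0.9537, -1.0904, -1.2202, -1.3422, -1.4558, -1.5601, -1.6546, -1.7386, -1.8117, -1.8733, -1.923, -1.9606, -1.9858, -1.9984].
With N=79: ϑ(G) = 79·(-(-1)*2*cos(pi/79))/(2−(-2*cos(pi/79))) = 79*cos(pi/79)/(cos(pi/79) + 1).
= 39.48437942… (decimal).
Lovász sandwich 39 ≤ 79*cos(pi/79)/(cos(pi/79) + 1) ≤ 40: both strict.

79*cos(pi/79)/(cos(pi/79) + 1)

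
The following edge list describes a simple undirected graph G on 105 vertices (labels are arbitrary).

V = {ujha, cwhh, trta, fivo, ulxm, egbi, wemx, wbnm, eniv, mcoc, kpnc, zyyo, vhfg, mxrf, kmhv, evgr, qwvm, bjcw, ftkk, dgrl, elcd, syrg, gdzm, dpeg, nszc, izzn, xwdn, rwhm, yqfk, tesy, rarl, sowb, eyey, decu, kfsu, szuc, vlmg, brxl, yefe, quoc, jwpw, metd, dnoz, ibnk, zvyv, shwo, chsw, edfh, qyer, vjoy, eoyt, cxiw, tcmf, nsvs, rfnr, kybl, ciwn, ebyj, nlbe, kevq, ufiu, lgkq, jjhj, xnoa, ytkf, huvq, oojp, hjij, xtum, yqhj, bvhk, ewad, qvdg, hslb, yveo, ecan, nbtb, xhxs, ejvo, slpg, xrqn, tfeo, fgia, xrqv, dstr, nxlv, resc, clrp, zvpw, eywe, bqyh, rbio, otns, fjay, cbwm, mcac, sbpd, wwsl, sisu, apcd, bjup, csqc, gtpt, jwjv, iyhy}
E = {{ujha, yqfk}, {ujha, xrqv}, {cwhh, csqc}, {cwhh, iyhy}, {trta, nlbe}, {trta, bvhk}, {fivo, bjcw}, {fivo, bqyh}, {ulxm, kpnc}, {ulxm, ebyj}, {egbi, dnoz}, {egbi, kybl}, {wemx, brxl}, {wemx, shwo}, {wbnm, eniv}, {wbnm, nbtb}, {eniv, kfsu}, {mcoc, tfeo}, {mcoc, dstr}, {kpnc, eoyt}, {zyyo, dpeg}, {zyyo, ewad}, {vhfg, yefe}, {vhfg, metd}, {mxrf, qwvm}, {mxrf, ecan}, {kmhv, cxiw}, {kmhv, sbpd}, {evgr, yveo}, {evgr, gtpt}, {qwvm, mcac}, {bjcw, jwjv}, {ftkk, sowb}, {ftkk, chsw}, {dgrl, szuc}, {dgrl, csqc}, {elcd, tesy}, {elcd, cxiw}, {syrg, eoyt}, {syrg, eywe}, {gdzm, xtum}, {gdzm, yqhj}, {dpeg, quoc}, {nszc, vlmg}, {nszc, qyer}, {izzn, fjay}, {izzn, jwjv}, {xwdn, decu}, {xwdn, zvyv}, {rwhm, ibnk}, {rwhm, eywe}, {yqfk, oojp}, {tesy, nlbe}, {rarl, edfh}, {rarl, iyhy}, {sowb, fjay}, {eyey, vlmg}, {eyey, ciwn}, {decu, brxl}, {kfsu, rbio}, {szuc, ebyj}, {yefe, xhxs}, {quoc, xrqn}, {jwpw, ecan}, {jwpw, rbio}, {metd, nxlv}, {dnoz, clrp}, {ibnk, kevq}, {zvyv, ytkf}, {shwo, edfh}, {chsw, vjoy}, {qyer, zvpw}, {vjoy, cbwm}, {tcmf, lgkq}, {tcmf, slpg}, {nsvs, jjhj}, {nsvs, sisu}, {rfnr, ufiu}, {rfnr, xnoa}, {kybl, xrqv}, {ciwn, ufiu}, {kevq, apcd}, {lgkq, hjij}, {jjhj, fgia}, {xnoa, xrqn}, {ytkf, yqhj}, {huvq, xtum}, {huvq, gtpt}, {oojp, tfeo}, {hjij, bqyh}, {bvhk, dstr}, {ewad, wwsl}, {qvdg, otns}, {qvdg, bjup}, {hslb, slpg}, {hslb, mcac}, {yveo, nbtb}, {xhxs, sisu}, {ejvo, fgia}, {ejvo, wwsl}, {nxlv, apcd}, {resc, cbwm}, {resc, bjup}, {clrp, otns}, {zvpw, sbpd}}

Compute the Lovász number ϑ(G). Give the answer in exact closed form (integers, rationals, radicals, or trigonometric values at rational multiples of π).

Vertex vjoy has 2 neighbors: chsw, cbwm.
deg(nlbe) = 2; N(nlbe) = {trta, tesy}.
N(wemx) = {brxl, shwo}, |N(wemx)| = 2.
N(apcd) = {kevq, nxlv}, |N(apcd)| = 2.
Every vertex has degree 2 (N=105); the odd cycle C_{105}.
spec(A) ≈ [2.0, 1.99642, 1.985694, 1.967859, 1.94298, 1.911146, 1.87247, 1.827091, 1.775172, 1.716898, 1.652478, 1.582142, 1.506143, 1.424752, 1.338261, 1.24698, 1.151234, 1.051368, 0.947737, 0.840714, 0.730682, 0.618034, 0.503174, 0.386512, 0.268467, 0.14946, 0.029919, -0.08973, -0.209057, -0.327636, -0.445042, -0.560855, -0.67466, -0.78605, -0.894626, -1.0, -1.101794, -1.199644, -1.293199, -1.382125, -1.466104, -1.544834, -1.618034, -1.685442, -1.746816, -1.801938, -1.850609, -1.892655, -1.927926, -1.956295, -1.977662, -1.991949, -1.999105] (distinct, 6 d.p.).
ϑ = −N·λ_min/(λ_max−λ_min) = −105·(-2*cos(pi/105))/(2−(-2*cos(pi/105))) = 105*cos(pi/105)/(cos(pi/105) + 1).
= 52.4882… (decimal).
α=52, χ(Ḡ)=53; ϑ=105*cos(pi/105)/(cos(pi/105) + 1) lies between (both strict).

105*cos(pi/105)/(cos(pi/105) + 1)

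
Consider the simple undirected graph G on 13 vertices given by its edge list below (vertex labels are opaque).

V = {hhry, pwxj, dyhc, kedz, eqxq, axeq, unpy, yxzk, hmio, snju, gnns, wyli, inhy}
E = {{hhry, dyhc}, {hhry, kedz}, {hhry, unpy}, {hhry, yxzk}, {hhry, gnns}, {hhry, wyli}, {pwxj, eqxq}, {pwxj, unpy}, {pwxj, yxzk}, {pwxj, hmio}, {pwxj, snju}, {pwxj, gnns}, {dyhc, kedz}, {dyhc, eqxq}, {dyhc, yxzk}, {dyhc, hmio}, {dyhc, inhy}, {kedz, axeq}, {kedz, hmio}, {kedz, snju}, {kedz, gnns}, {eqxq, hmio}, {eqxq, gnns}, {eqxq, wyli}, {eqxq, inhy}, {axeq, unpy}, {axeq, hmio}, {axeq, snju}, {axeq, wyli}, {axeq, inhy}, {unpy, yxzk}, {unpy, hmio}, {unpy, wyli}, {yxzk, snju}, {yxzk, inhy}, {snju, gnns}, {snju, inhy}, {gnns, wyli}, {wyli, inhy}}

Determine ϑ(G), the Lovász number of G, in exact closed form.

sqrt(13)

deg(hhry) = 6; N(hhry) = {dyhc, kedz, unpy, yxzk, gnns, wyli}.
Vertex pwxj has 6 neighbors: eqxq, unpy, yxzk, hmio, snju, gnns.
N(unpy) = {hhry, pwxj, axeq, yxzk, hmio, wyli}, |N(unpy)| = 6.
deg(axeq) = 6; N(axeq) = {kedz, unpy, hmio, snju, wyli, inhy}.
deg(v) = 6 for all v (|V|=13); strongly regular (13,6,2,3).
A has 3 distinct eigenvalues ≈ [6.0, 1.303, -2.303].
Lovász: ϑ = −13(-sqrt(13)/2 - 1/2)/(6+-(-sqrt(13)/2 - 1/2)) = sqrt(13).
Numerically 3.605551.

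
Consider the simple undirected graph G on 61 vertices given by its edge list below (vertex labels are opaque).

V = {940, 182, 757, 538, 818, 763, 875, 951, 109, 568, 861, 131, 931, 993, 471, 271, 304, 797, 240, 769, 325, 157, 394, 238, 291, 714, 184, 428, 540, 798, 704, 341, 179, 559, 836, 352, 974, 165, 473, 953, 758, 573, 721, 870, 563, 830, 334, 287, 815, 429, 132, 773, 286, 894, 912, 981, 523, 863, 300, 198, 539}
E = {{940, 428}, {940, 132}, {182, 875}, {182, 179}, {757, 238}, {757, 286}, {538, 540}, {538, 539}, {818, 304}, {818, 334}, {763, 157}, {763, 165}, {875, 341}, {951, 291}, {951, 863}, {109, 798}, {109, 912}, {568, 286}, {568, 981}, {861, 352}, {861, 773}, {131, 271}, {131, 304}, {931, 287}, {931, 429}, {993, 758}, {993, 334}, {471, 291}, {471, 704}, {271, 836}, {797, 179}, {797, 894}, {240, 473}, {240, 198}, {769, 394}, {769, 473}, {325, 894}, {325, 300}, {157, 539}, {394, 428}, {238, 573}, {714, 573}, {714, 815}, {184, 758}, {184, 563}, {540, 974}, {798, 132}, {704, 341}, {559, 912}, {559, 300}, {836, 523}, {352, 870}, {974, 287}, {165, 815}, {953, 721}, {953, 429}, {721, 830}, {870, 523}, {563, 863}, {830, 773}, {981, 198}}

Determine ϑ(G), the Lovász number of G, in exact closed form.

61*cos(pi/61)/(cos(pi/61) + 1)

Vertex 953 has 2 neighbors: 721, 429.
N(304) = {818, 131}, |N(304)| = 2.
Vertex 815 has 2 neighbors: 714, 165.
N(798) = {109, 132}, |N(798)| = 2.
2-regular, N=61; connected 2-regular on 61 ⇒ C_{61}.
Distinct eigenvalues (to 3 d.p.): [2.0, 1.989, 1.958, 1.905, 1.833, 1.741, 1.63, 1.502, 1.359, 1.2, 1.03, 0.848, 0.657, 0.459, 0.257, 0.051, -0.154, -0.359, -0.559, -0.753, -0.94, -1.116, -1.281, -1.432, -1.568, -1.688, -1.789, -1.871, -1.934, -1.976, -1.997].
λ_max=2, λ_min=-2*cos(pi/61); ϑ = −61·λ_min/(λ_max−λ_min) = 61*cos(pi/61)/(cos(pi/61) + 1).
Numerically 30.47977.
Check 30 ≤ 61*cos(pi/61)/(cos(pi/61) + 1) ≤ 31: both strict.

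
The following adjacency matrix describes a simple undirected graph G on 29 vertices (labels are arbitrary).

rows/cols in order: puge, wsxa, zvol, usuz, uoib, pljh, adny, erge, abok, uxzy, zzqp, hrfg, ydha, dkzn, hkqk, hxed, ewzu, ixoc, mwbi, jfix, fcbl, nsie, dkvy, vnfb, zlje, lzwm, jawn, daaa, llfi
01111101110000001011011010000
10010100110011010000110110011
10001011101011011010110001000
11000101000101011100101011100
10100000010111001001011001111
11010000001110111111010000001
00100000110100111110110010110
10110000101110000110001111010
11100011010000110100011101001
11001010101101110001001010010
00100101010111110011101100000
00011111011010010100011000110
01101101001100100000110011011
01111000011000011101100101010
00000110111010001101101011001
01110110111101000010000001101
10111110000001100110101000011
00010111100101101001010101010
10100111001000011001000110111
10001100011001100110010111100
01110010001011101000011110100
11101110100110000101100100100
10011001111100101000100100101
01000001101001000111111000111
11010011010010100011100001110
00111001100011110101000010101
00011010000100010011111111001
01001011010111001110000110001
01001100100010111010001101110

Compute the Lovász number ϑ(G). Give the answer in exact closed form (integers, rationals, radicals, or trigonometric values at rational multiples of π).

sqrt(29)

deg(usuz) = 14; N(usuz) = {puge, wsxa, pljh, erge, hrfg, dkzn, hxed, ewzu, ixoc, fcbl, dkvy, zlje, lzwm, jawn}.
Vertex jawn has 14 neighbors: usuz, uoib, adny, hrfg, hxed, mwbi, jfix, fcbl, nsie, dkvy, vnfb, zlje, lzwm, llfi.
N(lzwm) = {zvol, usuz, uoib, erge, abok, ydha, dkzn, hkqk, hxed, ixoc, jfix, zlje, jawn, llfi}, |N(lzwm)| = 14.
N(pljh) = {puge, wsxa, usuz, zzqp, hrfg, ydha, hkqk, hxed, ewzu, ixoc, mwbi, jfix, nsie, llfi}, |N(pljh)| = 14.
Every vertex has degree 14 (N=29); Paley(29): SR with (k,λ,μ)=(14,6,7).
spec(A) ≈ [14.0, 2.19258, -3.19258] (distinct, 5 d.p.).
−29·(-sqrt(29)/2 - 1/2) / ((14)−(-sqrt(29)/2 - 1/2)) = sqrt(29) = ϑ(G).
ϑ(G) ≈ 5.3852.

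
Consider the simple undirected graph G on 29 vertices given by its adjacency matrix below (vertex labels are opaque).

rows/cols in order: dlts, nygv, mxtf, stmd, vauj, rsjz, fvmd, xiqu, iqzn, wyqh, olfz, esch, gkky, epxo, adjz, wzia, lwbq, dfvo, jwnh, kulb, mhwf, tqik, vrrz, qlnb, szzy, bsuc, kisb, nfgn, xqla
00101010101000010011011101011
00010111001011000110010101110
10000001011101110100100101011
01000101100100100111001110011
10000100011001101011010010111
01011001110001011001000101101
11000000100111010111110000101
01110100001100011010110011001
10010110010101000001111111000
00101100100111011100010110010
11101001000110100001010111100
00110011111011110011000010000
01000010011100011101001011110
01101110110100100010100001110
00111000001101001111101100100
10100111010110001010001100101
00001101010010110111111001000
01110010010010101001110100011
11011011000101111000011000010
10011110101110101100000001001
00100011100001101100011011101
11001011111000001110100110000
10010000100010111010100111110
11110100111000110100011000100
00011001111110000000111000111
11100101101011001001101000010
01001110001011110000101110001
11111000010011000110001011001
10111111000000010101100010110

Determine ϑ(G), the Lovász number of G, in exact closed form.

Vertex rsjz has 14 neighbors: nygv, stmd, vauj, xiqu, iqzn, wyqh, epxo, wzia, lwbq, kulb, qlnb, bsuc, kisb, xqla.
N(mhwf) = {mxtf, fvmd, xiqu, iqzn, epxo, adjz, lwbq, dfvo, tqik, vrrz, szzy, bsuc, kisb, xqla}, |N(mhwf)| = 14.
Vertex kisb has 14 neighbors: nygv, vauj, rsjz, fvmd, olfz, gkky, epxo, adjz, wzia, mhwf, vrrz, qlnb, szzy, xqla.
N(fvmd) = {dlts, nygv, iqzn, esch, gkky, epxo, wzia, dfvo, jwnh, kulb, mhwf, tqik, kisb, xqla}, |N(fvmd)| = 14.
14-regular, N=29; strongly regular (29,14,6,7).
spec(A) ≈ [14.0, 2.193, -3.193] (distinct, 3 d.p.).
Lovász: ϑ = −29(-sqrt(29)/2 - 1/2)/(14+-(-sqrt(29)/2 - 1/2)) = sqrt(29).
≈ 5.385164807 (to 9 d.p.).

sqrt(29)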